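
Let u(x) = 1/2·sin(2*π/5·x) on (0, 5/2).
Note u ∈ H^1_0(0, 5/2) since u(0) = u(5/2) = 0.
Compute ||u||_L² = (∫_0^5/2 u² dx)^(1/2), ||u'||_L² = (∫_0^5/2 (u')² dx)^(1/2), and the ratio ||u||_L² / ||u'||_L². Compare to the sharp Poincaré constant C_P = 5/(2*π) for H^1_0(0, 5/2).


||u||_L² / ||u'||_L² = 5/(2*π) = C_P.

u(x) = 1/2·sin(2*π/5·x), so u'(x) = π*cos(2*π*x/5)/5.
Writing u(x) = A·sin(kπx/L) with A = 1/2 and k = 1, use ∫_0^L sin²(kπx/L) dx = L/2 and ∫_0^L cos²(kπx/L) dx = L/2.
u² = 1/4·sin²(2*π/5·x) and (u')² = π^2/25·cos²(2*π/5·x), and each of sin², cos² integrates to L/2 = 5/4 over (0, 5/2).
∫_0^5/2 u² dx = 5/16, so ||u||_L² = sqrt(5)/4.
∫_0^5/2 (u')² dx = π^2/20, so ||u'||_L² = sqrt(5)*π/10.
Ratio ||u||_L² / ||u'||_L² = 5/(2*π).
Sharp Poincaré constant on H^1_0(0, 5/2) is C_P = L/π = 5/(2*π), achieved by sin(2*π/5·x).
This is the k = 1 eigenfunction (up to amplitude), so the ratio equals the sharp Poincaré constant exactly.


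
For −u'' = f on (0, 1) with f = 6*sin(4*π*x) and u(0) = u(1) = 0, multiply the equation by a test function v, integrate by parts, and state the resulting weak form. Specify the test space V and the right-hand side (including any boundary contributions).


V = H^1_0(0, 1) (so v(0) = v(1) = 0); weak form: ∫_0^1 u'v' dx = ∫_0^1 (6*sin(4*π*x)) v dx for all v ∈ V.

Multiply both sides by a test function v and integrate from 0 to 1:
  ∫_0^1 −u''(x) v(x) dx = ∫_0^1 f(x) v(x) dx.
Integrate the LHS by parts once:
  ∫_0^1 −u'' v dx = −[u'(x) v(x)]_0^1 + ∫_0^1 u'(x) v'(x) dx.
Thus ∫_0^1 u'(x) v'(x) dx = ∫_0^1 f(x) v(x) dx + [u'(x) v(x)]_0^1.
Choose V so that boundary terms are either known or forced to vanish.
u is Dirichlet: u(0) = u(1) = 0. Let V = H^1_0(0, 1); then v(0) = v(1) = 0, and [u' v]_0^1 = 0.
Weak formulation: find u (satisfying any essential BC) such that ∫_0^1 u'(x) v'(x) dx = ∫_0^1 f v dx for all v ∈ V.
Substituting f(x) = 6*sin(4*π*x), the right-hand side is ∫_0^1 (6*sin(4*π*x)) v dx.


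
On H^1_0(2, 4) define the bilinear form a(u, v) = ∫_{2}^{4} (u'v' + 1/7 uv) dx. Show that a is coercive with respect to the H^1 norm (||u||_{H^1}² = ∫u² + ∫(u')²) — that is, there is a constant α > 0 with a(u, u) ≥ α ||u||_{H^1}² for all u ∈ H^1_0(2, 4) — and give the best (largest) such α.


α = (4/7 + π^2)/(4 + π^2)

Coercivity of a(·,·) on H^1_0(2, 4) means a(u, u) ≥ α ||u||_{H^1}² for every u ∈ H^1_0.
The interval has length L = 2, and Poincaré/coercivity depend only on L. Here a(u, u) = ∫(u')² + (1/7)·∫u².
Here 0 < c = 1/7 < 1. The condition a(u,u) ≥ α||u||_{H^1}² reads (1−α)∫(u')² ≥ (α−c)∫u². Any admissible α is ≤ 1 (rapidly oscillating u have ∫u²/∫(u')² → 0), and α = 1 would force 0 ≥ (1−c)∫u², impossible since c < 1; so 1−α > 0. By the sharp Poincaré inequality on H^1_0 of an interval of length L, ∫(u')² ≥ (π/L)²∫u² with equality for the first sine mode sin(π(x−x₀)/L) (x₀ the left endpoint), so the inequality holds for all u iff (1−α)(π/L)² ≥ α − c, i.e. α ≤ ((π/L)² + c)/((π/L)² + 1) = (1 + c(L/π)²)/(1 + (L/π)²). With (π/L)² = π^2/4 and c = 1/7, the largest admissible constant is α = ((π/L)² + c)/((π/L)² + 1).
Simplifying, α = (4/7 + π^2)/(4 + π^2).


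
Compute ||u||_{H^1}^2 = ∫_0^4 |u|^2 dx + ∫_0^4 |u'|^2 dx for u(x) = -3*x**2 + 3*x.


||u||_{H^1}^2 = 6996/5

The H^1 norm (squared) on an interval (0, L) is
  ||u||_{H^1}^2 = ∫_0^L u(x)^2 dx + ∫_0^L u'(x)^2 dx.
Compute u'(x) = 3 - 6*x.
Then u(x)^2 = 9*x**4 - 18*x**3 + 9*x**2 and u'(x)^2 = 36*x**2 - 36*x + 9.
Integrate each monomial from 0 to 4 using ∫_0^4 c·x^n dx = c·4^(n+1)/(n+1):
  ∫_0^4 u(x)^2 dx = ∫_0^4 (9*x^4 - 18*x^3 + 9*x^2) dx. Term by term:
    ∫_0^4 9*x^4 dx = 9216/5;  ∫_0^4 -18*x^3 dx = -1152;  ∫_0^4 9*x^2 dx = 192.
  Sum: 9216/5 − 1152 + 192 = 4416/5.
  ∫_0^4 u'(x)^2 dx = ∫_0^4 (36*x^2 - 36*x + 9) dx. Term by term:
    ∫_0^4 36*x^2 dx = 768;  ∫_0^4 -36*x dx = -288;  ∫_0^4 9 dx = 36.
  Sum: 768 − 288 + 36 = 516.
Adding: ||u||_{H^1}^2 = 4416/5 + 516 = 6996/5.


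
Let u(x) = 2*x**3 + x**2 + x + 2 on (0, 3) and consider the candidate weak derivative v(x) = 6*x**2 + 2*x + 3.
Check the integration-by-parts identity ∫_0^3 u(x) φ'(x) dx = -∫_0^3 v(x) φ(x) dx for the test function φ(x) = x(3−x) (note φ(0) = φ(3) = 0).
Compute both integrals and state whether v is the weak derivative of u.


LHS = -909/10, RHS = -999/10. No, v is not the weak derivative of u.

u(x) = 2*x**3 + x**2 + x + 2, classical derivative u'(x) = 6*x**2 + 2*x + 1.
φ(x) = x(3−x), so φ'(x) = 3 - 2*x.
Note φ(0) = φ(3) = 0, so the boundary term u·φ vanishes.
LHS = ∫_0^3 u(x) φ'(x) dx = ∫_0^3 (-4*x^4 + 4*x^3 + x^2 - x + 6) dx. Term by term:
  ∫_0^3 -4*x^4 dx = -972/5;  ∫_0^3 4*x^3 dx = 81;  ∫_0^3 x^2 dx = 9;
  ∫_0^3 -x dx = -9/2;  ∫_0^3 6 dx = 18.
Sum: -972/5 + 81 + 9 − 9/2 + 18 = -909/10.
So LHS = -909/10.
∫_0^3 v(x) φ(x) dx = ∫_0^3 (-6*x^4 + 16*x^3 + 3*x^2 + 9*x) dx. Term by term:
  ∫_0^3 -6*x^4 dx = -1458/5;  ∫_0^3 16*x^3 dx = 324;  ∫_0^3 3*x^2 dx = 27;
  ∫_0^3 9*x dx = 81/2.
Sum: -1458/5 + 324 + 27 + 81/2 = 999/10.
So RHS = -∫_0^3 v(x) φ(x) dx = -999/10.
LHS − RHS = 9 ≠ 0, so the identity fails.
(For a valid weak derivative the identity must hold for EVERY test function, in particular this one. The failure shows v is NOT the weak derivative of u.)
Correct weak derivative would be u'(x) = 6*x**2 + 2*x + 1.


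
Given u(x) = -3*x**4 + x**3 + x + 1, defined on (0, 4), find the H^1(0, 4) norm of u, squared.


||u||_{H^1}^2 = 10477240/21

The H^1 norm (squared) on an interval (0, L) is
  ||u||_{H^1}^2 = ∫_0^L u(x)^2 dx + ∫_0^L u'(x)^2 dx.
Compute u'(x) = -12*x**3 + 3*x**2 + 1.
Then u(x)^2 = 9*x**8 - 6*x**7 + x**6 - 6*x**5 - 4*x**4 + 2*x**3 + x**2 + 2*x + 1 and u'(x)^2 = 144*x**6 - 72*x**5 + 9*x**4 - 24*x**3 + 6*x**2 + 1.
Integrate each monomial from 0 to 4 using ∫_0^4 c·x^n dx = c·4^(n+1)/(n+1):
  ∫_0^4 u(x)^2 dx = ∫_0^4 (9*x^8 - 6*x^7 + x^6 - 6*x^5 - 4*x^4 + 2*x^3 + x^2 + 2*x + 1) dx. Term by term:
    ∫_0^4 9*x^8 dx = 262144;  ∫_0^4 -6*x^7 dx = -49152;  ∫_0^4 x^6 dx = 16384/7;
    ∫_0^4 -6*x^5 dx = -4096;  ∫_0^4 -4*x^4 dx = -4096/5;  ∫_0^4 2*x^3 dx = 128;
    ∫_0^4 x^2 dx = 64/3;  ∫_0^4 2*x dx = 16;  ∫_0^4 1 dx = 4.
  Sum: 262144 − 49152 + 16384/7 − 4096 − 4096/5 + 128 + 64/3 + 16 + 4 = 22111604/105.
  ∫_0^4 u'(x)^2 dx = ∫_0^4 (144*x^6 - 72*x^5 + 9*x^4 - 24*x^3 + 6*x^2 + 1) dx. Term by term:
    ∫_0^4 144*x^6 dx = 2359296/7;  ∫_0^4 -72*x^5 dx = -49152;  ∫_0^4 9*x^4 dx = 9216/5;
    ∫_0^4 -24*x^3 dx = -1536;  ∫_0^4 6*x^2 dx = 128;  ∫_0^4 1 dx = 4.
  Sum: 2359296/7 − 49152 + 9216/5 − 1536 + 128 + 4 = 10091532/35.
Adding: ||u||_{H^1}^2 = 22111604/105 + 10091532/35 = 10477240/21.


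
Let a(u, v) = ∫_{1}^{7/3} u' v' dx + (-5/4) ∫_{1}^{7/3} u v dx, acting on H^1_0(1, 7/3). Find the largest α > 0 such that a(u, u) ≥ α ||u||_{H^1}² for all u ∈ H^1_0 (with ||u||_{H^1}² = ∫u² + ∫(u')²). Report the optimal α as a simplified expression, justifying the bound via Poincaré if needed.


α = (-20 + 9*π^2)/(16 + 9*π^2)

Coercivity of a(·,·) on H^1_0(1, 7/3) means a(u, u) ≥ α ||u||_{H^1}² for every u ∈ H^1_0.
The interval has length L = 4/3, and Poincaré/coercivity depend only on L. Here a(u, u) = ∫(u')² + (-5/4)·∫u².
Here c = -5/4 < 0 with |c| < (π/L)² = 9*π^2/16, so coercivity still holds. The condition a(u,u) ≥ α||u||_{H^1}² reads (1−α)∫(u')² ≥ (α−c)∫u². Any admissible α is ≤ 1 (rapidly oscillating u have ∫u²/∫(u')² → 0), and α = 1 would force 0 ≥ (1−c)∫u², impossible since c < 1; so 1−α > 0. By the sharp Poincaré inequality on H^1_0 of an interval of length L, ∫(u')² ≥ (π/L)²∫u² with equality for the first sine mode sin(π(x−x₀)/L) (x₀ the left endpoint), so the inequality holds for all u iff (1−α)(π/L)² ≥ α − c, i.e. α ≤ ((π/L)² + c)/((π/L)² + 1) = (1 + c(L/π)²)/(1 + (L/π)²). (Direct route, valid since c ≤ 0: Poincaré gives c∫u² ≥ c(L/π)²∫(u')², so a(u,u) ≥ (1 + c(L/π)²)∫(u')², while ||u||_{H^1}² ≤ (1 + (L/π)²)∫(u')²; dividing yields the same α.) With (π/L)² = 9*π^2/16 and c = -5/4, the largest admissible constant is α = ((π/L)² + c)/((π/L)² + 1).
Simplifying, α = (-20 + 9*π^2)/(16 + 9*π^2).


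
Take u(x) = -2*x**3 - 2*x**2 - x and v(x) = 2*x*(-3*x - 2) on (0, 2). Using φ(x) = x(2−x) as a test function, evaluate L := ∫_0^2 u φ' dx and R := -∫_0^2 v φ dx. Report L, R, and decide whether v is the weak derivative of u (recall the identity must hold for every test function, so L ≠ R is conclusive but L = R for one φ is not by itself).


LHS = 244/15, RHS = 224/15. No, v is not the weak derivative of u.

u(x) = -2*x**3 - 2*x**2 - x, classical derivative u'(x) = -6*x**2 - 4*x - 1.
φ(x) = x(2−x), so φ'(x) = 2 - 2*x.
Note φ(0) = φ(2) = 0, so the boundary term u·φ vanishes.
LHS = ∫_0^2 u(x) φ'(x) dx = ∫_0^2 (4*x^4 - 2*x^2 - 2*x) dx. Term by term:
  ∫_0^2 4*x^4 dx = 128/5;  ∫_0^2 -2*x^2 dx = -16/3;  ∫_0^2 -2*x dx = -4.
Sum: 128/5 − 16/3 − 4 = 244/15.
So LHS = 244/15.
∫_0^2 v(x) φ(x) dx = ∫_0^2 (6*x^4 - 8*x^3 - 8*x^2) dx. Term by term:
  ∫_0^2 6*x^4 dx = 192/5;  ∫_0^2 -8*x^3 dx = -32;  ∫_0^2 -8*x^2 dx = -64/3.
Sum: 192/5 − 32 − 64/3 = -224/15.
So RHS = -∫_0^2 v(x) φ(x) dx = 224/15.
LHS − RHS = 4/3 ≠ 0, so the identity fails.
(For a valid weak derivative the identity must hold for EVERY test function, in particular this one. The failure shows v is NOT the weak derivative of u.)
Correct weak derivative would be u'(x) = -6*x**2 - 4*x - 1.


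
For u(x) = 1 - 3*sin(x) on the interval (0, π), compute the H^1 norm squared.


||u||_{H^1(0,π)}^2 = -12 + 10*π

u'(x) = -3*cos(x).
Expand u² and (u')² and integrate term by term on (0, π), using: for integers n ≥ 1, ∫_0^π sin²(nx) dx = ∫_0^π cos²(nx) dx = π/2; for n ≠ n', ∫_0^π sin(nx)sin(n'x) dx = ∫_0^π cos(nx)cos(n'x) dx = 0; and by product-to-sum, ∫_0^π sin(nx)cos(n'x) dx = ½∫_0^π [sin((n+n')x) + sin((n−n')x)] dx, which is 0 when n+n' is even and 2n/(n²−n'²) when n+n' is odd (it need not vanish on (0, π)). For the constant mode: ∫_0^π 1 dx = π, ∫_0^π cos(nx) dx = 0, ∫_0^π sin(nx) dx = (1−(−1)^n)/n.
  u² squared terms: (1)²·∫1 dx = 1·π = π;  (-3)²·∫sin(x)² dx = 9·π/2 = 9*π/2.
  u² cross terms: 2·(1)·(-3)·∫1·sin(x) dx = -6·(2) = -12.
  So ∫_0^π u² dx = π + 9*π/2 − 12 = -12 + 11*π/2.
  (u')² squared terms: (-3)²·∫cos(x)² dx = 9·π/2 = 9*π/2.
  So ∫_0^π (u')² dx = 9*π/2.
||u||_{H^1}^2 = (-12 + 11*π/2) + (9*π/2) = -12 + 10*π.


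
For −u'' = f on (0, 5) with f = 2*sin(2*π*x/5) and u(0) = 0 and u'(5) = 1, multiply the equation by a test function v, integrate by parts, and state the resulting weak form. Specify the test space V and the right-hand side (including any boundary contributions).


V = {v ∈ H^1(0, 5) : v(0) = 0} (test functions vanish at x = 0 where u is specified); weak form: ∫_0^5 u'v' dx = ∫_0^5 (2*sin(2*π*x/5)) v dx + v(5) for all v ∈ V.

Multiply both sides by a test function v and integrate from 0 to 5:
  ∫_0^5 −u''(x) v(x) dx = ∫_0^5 f(x) v(x) dx.
Integrate the LHS by parts once:
  ∫_0^5 −u'' v dx = −[u'(x) v(x)]_0^5 + ∫_0^5 u'(x) v'(x) dx.
Thus ∫_0^5 u'(x) v'(x) dx = ∫_0^5 f(x) v(x) dx + [u'(x) v(x)]_0^5.
Choose V so that boundary terms are either known or forced to vanish.
Mixed BC: u(0) = 0 (Dirichlet) and u'(5) = 1 (Neumann). Define V = {v ∈ H^1(0, 5) : v(0) = 0}. Then [u' v]_0^5 = u'(5)·v(5) − u'(0)·0 = v(5).
Weak formulation: find u (satisfying any essential BC) such that ∫_0^5 u'(x) v'(x) dx = ∫_0^5 f v dx + v(5) for all v ∈ V (Dirichlet at 0 absorbed into V; Neumann datum at x = 5 contributes the boundary term).
Substituting f(x) = 2*sin(2*π*x/5), the right-hand side is ∫_0^5 (2*sin(2*π*x/5)) v dx + v(5).


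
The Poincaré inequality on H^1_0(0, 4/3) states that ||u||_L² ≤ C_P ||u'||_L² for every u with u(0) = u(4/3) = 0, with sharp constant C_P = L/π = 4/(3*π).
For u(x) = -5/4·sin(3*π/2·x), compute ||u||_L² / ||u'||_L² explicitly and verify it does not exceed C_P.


||u||_L² / ||u'||_L² = 2/(3*π) < C_P = 4/(3*π).

u(x) = -5/4·sin(3*π/2·x), so u'(x) = -15*π*cos(3*π*x/2)/8.
Writing u(x) = A·sin(kπx/L) with A = -5/4 and k = 2, use ∫_0^L sin²(kπx/L) dx = L/2 and ∫_0^L cos²(kπx/L) dx = L/2.
u² = 25/16·sin²(3*π/2·x) and (u')² = 225*π^2/64·cos²(3*π/2·x), and each of sin², cos² integrates to L/2 = 2/3 over (0, 4/3).
∫_0^4/3 u² dx = 25/24, so ||u||_L² = 5*sqrt(6)/12.
∫_0^4/3 (u')² dx = 75*π^2/32, so ||u'||_L² = 5*sqrt(6)*π/8.
Ratio ||u||_L² / ||u'||_L² = 2/(3*π).
Sharp Poincaré constant on H^1_0(0, 4/3) is C_P = L/π = 4/(3*π), achieved by sin(3*π/4·x).
This is the k = 2 harmonic; the ratio L/(kπ) is strictly less than C_P = L/π, consistent with the sharp inequality ||u||_L² ≤ C_P ||u'||_L².


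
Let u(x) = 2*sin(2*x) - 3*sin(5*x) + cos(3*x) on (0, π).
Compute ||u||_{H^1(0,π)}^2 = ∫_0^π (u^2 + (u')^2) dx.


||u||_{H^1(0,π)}^2 = -32 + 132*π

u'(x) = -3*sin(3*x) + 4*cos(2*x) - 15*cos(5*x).
Expand u² and (u')² and integrate term by term on (0, π), using: for integers n ≥ 1, ∫_0^π sin²(nx) dx = ∫_0^π cos²(nx) dx = π/2; for n ≠ n', ∫_0^π sin(nx)sin(n'x) dx = ∫_0^π cos(nx)cos(n'x) dx = 0; and by product-to-sum, ∫_0^π sin(nx)cos(n'x) dx = ½∫_0^π [sin((n+n')x) + sin((n−n')x)] dx, which is 0 when n+n' is even and 2n/(n²−n'²) when n+n' is odd (it need not vanish on (0, π)).
  u² squared terms: (-3)²·∫sin(5x)² dx = 9·π/2 = 9*π/2;  (2)²·∫sin(2x)² dx = 4·π/2 = 2*π;  (1)²·∫cos(3x)² dx = 1·π/2 = π/2.
  u² cross terms: 2·(-3)·(2)·∫sin(5x)·sin(2x) dx = -12·(0) = 0;  2·(-3)·(1)·∫sin(5x)·cos(3x) dx = -6·(0) = 0;  2·(2)·(1)·∫sin(2x)·cos(3x) dx = 4·(-4/5) = -16/5.
  So ∫_0^π u² dx = 9*π/2 + 2*π + π/2 + 0 + 0 − 16/5 = -16/5 + 7*π.
  (u')² squared terms: (-15)²·∫cos(5x)² dx = 225·π/2 = 225*π/2;  (-3)²·∫sin(3x)² dx = 9·π/2 = 9*π/2;  (4)²·∫cos(2x)² dx = 16·π/2 = 8*π.
  (u')² cross terms: 2·(-15)·(-3)·∫cos(5x)·sin(3x) dx = 90·(0) = 0;  2·(-15)·(4)·∫cos(5x)·cos(2x) dx = -120·(0) = 0;  2·(-3)·(4)·∫sin(3x)·cos(2x) dx = -24·(6/5) = -144/5.
  So ∫_0^π (u')² dx = 225*π/2 + 9*π/2 + 8*π + 0 + 0 − 144/5 = -144/5 + 125*π.
||u||_{H^1}^2 = (-16/5 + 7*π) + (-144/5 + 125*π) = -32 + 132*π.


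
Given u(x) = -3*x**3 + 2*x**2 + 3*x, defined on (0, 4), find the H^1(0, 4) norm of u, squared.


||u||_{H^1}^2 = 2348228/105

The H^1 norm (squared) on an interval (0, L) is
  ||u||_{H^1}^2 = ∫_0^L u(x)^2 dx + ∫_0^L u'(x)^2 dx.
Compute u'(x) = -9*x**2 + 4*x + 3.
Then u(x)^2 = 9*x**6 - 12*x**5 - 14*x**4 + 12*x**3 + 9*x**2 and u'(x)^2 = 81*x**4 - 72*x**3 - 38*x**2 + 24*x + 9.
Integrate each monomial from 0 to 4 using ∫_0^4 c·x^n dx = c·4^(n+1)/(n+1):
  ∫_0^4 u(x)^2 dx = ∫_0^4 (9*x^6 - 12*x^5 - 14*x^4 + 12*x^3 + 9*x^2) dx. Term by term:
    ∫_0^4 9*x^6 dx = 147456/7;  ∫_0^4 -12*x^5 dx = -8192;  ∫_0^4 -14*x^4 dx = -14336/5;
    ∫_0^4 12*x^3 dx = 768;  ∫_0^4 9*x^2 dx = 192.
  Sum: 147456/7 − 8192 − 14336/5 + 768 + 192 = 383808/35.
  ∫_0^4 u'(x)^2 dx = ∫_0^4 (81*x^4 - 72*x^3 - 38*x^2 + 24*x + 9) dx. Term by term:
    ∫_0^4 81*x^4 dx = 82944/5;  ∫_0^4 -72*x^3 dx = -4608;  ∫_0^4 -38*x^2 dx = -2432/3;
    ∫_0^4 24*x dx = 192;  ∫_0^4 9 dx = 36.
  Sum: 82944/5 − 4608 − 2432/3 + 192 + 36 = 170972/15.
Adding: ||u||_{H^1}^2 = 383808/35 + 170972/15 = 2348228/105.


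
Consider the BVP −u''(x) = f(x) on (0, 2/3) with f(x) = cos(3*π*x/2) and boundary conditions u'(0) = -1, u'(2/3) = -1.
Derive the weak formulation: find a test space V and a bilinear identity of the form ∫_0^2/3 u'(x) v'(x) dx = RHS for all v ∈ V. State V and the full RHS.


V = H^1(0, 2/3) (v unrestricted at boundary; u is determined up to an additive constant); weak form: ∫_0^2/3 u'v' dx = ∫_0^2/3 (cos(3*π*x/2)) v dx − v(2/3) + v(0) for all v ∈ V.

Multiply both sides by a test function v and integrate from 0 to 2/3:
  ∫_0^2/3 −u''(x) v(x) dx = ∫_0^2/3 f(x) v(x) dx.
Integrate the LHS by parts once:
  ∫_0^2/3 −u'' v dx = −[u'(x) v(x)]_0^2/3 + ∫_0^2/3 u'(x) v'(x) dx.
Thus ∫_0^2/3 u'(x) v'(x) dx = ∫_0^2/3 f(x) v(x) dx + [u'(x) v(x)]_0^2/3.
Choose V so that boundary terms are either known or forced to vanish.
u has inhomogeneous Neumann u'(0) = -1, u'(2/3) = -1. [u' v]_0^2/3 = (-1)·v(2/3) − (-1)·v(0) = − v(2/3) + v(0). Take V = H^1(0, 2/3); boundary term becomes part of RHS.
Weak formulation: find u (satisfying any essential BC) such that ∫_0^2/3 u'(x) v'(x) dx = ∫_0^2/3 f v dx − v(2/3) + v(0) for all v ∈ V (Neumann data are natural BCs: they enter the RHS as boundary terms).
Substituting f(x) = cos(3*π*x/2), the right-hand side is ∫_0^2/3 (cos(3*π*x/2)) v dx − v(2/3) + v(0).
Compatibility check (pure Neumann): taking v ≡ 1 ∈ V gives 0 = ∫_0^2/3 f dx + (-1) − (-1), i.e. ∫_0^2/3 f dx must equal u'(0) − u'(2/3) = 0. Indeed ∫_0^2/3 (cos(3*π*x/2)) dx = 0, so the data are compatible. The solution is then unique only up to an additive constant (fix it e.g. by requiring ∫_0^2/3 u dx = 0).


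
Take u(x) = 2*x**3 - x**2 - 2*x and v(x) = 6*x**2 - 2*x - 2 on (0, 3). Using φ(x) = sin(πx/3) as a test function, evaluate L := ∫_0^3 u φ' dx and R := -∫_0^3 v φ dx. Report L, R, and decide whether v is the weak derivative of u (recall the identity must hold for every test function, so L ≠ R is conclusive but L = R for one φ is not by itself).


LHS = -132/π + 648/π^3, RHS = -132/π + 648/π^3. Yes, v = u' weakly.

u(x) = 2*x**3 - x**2 - 2*x, classical derivative u'(x) = 6*x**2 - 2*x - 2.
φ(x) = sin(πx/3), so φ'(x) = π*cos(π*x/3)/3.
Note φ(0) = φ(3) = 0, so the boundary term u·φ vanishes.
LHS = ∫_0^3 u(x) φ'(x) dx = ∫_0^3 (2*π*x^3*cos(π*x/3)/3 - π*x^2*cos(π*x/3)/3 - 2*π*x*cos(π*x/3)/3) dx. Term by term:
  ∫_0^3 -2*π*x*cos(π*x/3)/3 dx = 12/π;  ∫_0^3 -π*x^2*cos(π*x/3)/3 dx = 18/π;  ∫_0^3 2*π*x^3*cos(π*x/3)/3 dx = -162/π + 648/π^3.
Sum: 12/π + 18/π + -162/π + 648/π^3 = -132/π + 648/π^3.
So LHS = -132/π + 648/π^3.
∫_0^3 v(x) φ(x) dx = ∫_0^3 (6*x^2*sin(π*x/3) - 2*x*sin(π*x/3) - 2*sin(π*x/3)) dx. Term by term:
  ∫_0^3 -2*sin(π*x/3) dx = -12/π;  ∫_0^3 -2*x*sin(π*x/3) dx = -18/π;  ∫_0^3 6*x^2*sin(π*x/3) dx = -648/π^3 + 162/π.
Sum: -12/π − 18/π + -648/π^3 + 162/π = -648/π^3 + 132/π.
So RHS = -∫_0^3 v(x) φ(x) dx = -132/π + 648/π^3.
LHS = RHS, so the identity holds for this test φ.
Moreover u is smooth here and v(x) = u'(x) = 6*x**2 - 2*x - 2 pointwise, so the identity holds for every test function. Hence v is the weak derivative of u.


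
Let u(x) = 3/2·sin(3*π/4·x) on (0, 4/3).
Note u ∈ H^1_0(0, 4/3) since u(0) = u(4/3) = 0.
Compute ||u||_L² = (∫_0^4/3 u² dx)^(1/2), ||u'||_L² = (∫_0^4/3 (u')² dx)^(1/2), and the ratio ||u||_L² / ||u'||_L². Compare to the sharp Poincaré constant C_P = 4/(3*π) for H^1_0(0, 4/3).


||u||_L² / ||u'||_L² = 4/(3*π) = C_P.

u(x) = 3/2·sin(3*π/4·x), so u'(x) = 9*π*cos(3*π*x/4)/8.
Writing u(x) = A·sin(kπx/L) with A = 3/2 and k = 1, use ∫_0^L sin²(kπx/L) dx = L/2 and ∫_0^L cos²(kπx/L) dx = L/2.
u² = 9/4·sin²(3*π/4·x) and (u')² = 81*π^2/64·cos²(3*π/4·x), and each of sin², cos² integrates to L/2 = 2/3 over (0, 4/3).
∫_0^4/3 u² dx = 3/2, so ||u||_L² = sqrt(6)/2.
∫_0^4/3 (u')² dx = 27*π^2/32, so ||u'||_L² = 3*sqrt(6)*π/8.
Ratio ||u||_L² / ||u'||_L² = 4/(3*π).
Sharp Poincaré constant on H^1_0(0, 4/3) is C_P = L/π = 4/(3*π), achieved by sin(3*π/4·x).
This is the k = 1 eigenfunction (up to amplitude), so the ratio equals the sharp Poincaré constant exactly.


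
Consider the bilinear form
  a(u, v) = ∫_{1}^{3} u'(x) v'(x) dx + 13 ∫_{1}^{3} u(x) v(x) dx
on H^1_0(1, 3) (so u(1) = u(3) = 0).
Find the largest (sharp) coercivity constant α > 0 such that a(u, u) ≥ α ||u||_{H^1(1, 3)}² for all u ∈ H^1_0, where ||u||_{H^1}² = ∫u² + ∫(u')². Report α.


α = 1

Coercivity of a(·,·) on H^1_0(1, 3) means a(u, u) ≥ α ||u||_{H^1}² for every u ∈ H^1_0.
The interval has length L = 2, and Poincaré/coercivity depend only on L. Here a(u, u) = ∫(u')² + (13)·∫u².
Here c = 13 ≥ 1, so a(u,u) = ∫(u')² + c∫u² ≥ ∫(u')² + ∫u² = ||u||_{H^1}², i.e. α = 1 works. No larger α is possible: a(u,u) ≥ α||u||_{H^1}² means (1−α)∫(u')² ≥ (α−c)∫u², and for the modes u_n = sin(nπ(x−x₀)/L) (x₀ the left endpoint) one has ∫u_n²/∫(u_n')² = (L/(nπ))² → 0, so a(u_n,u_n)/||u_n||_{H^1}² → 1. Hence the optimal constant is α = 1.
Therefore α = 1.


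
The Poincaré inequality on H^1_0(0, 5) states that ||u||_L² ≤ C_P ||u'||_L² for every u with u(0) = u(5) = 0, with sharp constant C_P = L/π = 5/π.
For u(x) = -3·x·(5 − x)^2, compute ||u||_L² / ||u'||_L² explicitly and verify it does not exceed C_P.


||u||_L² / ||u'||_L² = 5*sqrt(14)/14 < C_P = 5/π.

u(x) = -3·x·(5 − x)^2, so u'(x) = 3*(5 - 3*x)*(x - 5).
u(x) = -3·x·(5 − x)^2 vanishes at x = 0 and x = 5, so u ∈ H^1_0(0, 5). Differentiate via the product rule and integrate the resulting polynomials term by term.
  ∫_0^5 u² dx = ∫_0^5 (9*x^6 - 180*x^5 + 1350*x^4 - 4500*x^3 + 5625*x^2) dx. Term by term:
    ∫_0^5 9*x^6 dx = 703125/7;  ∫_0^5 -180*x^5 dx = -468750;  ∫_0^5 1350*x^4 dx = 843750;
    ∫_0^5 -4500*x^3 dx = -703125;  ∫_0^5 5625*x^2 dx = 234375.
  Sum: 703125/7 − 468750 + 843750 − 703125 + 234375 = 46875/7.
  ∫_0^5 (u')² dx = ∫_0^5 (81*x^4 - 1080*x^3 + 4950*x^2 - 9000*x + 5625) dx. Term by term:
    ∫_0^5 81*x^4 dx = 50625;  ∫_0^5 -1080*x^3 dx = -168750;  ∫_0^5 4950*x^2 dx = 206250;
    ∫_0^5 -9000*x dx = -112500;  ∫_0^5 5625 dx = 28125.
  Sum: 50625 − 168750 + 206250 − 112500 + 28125 = 3750.
∫_0^5 u² dx = 46875/7, so ||u||_L² = 125*sqrt(21)/7.
∫_0^5 (u')² dx = 3750, so ||u'||_L² = 25*sqrt(6).
Ratio ||u||_L² / ||u'||_L² = 5*sqrt(14)/14.
Sharp Poincaré constant on H^1_0(0, 5) is C_P = L/π = 5/π, achieved by sin(π/5·x).
A polynomial bump cannot attain the sharp Poincaré constant (only the first sine eigenfunction does), so the ratio is strictly less than C_P, consistent with ||u||_L² ≤ C_P ||u'||_L².


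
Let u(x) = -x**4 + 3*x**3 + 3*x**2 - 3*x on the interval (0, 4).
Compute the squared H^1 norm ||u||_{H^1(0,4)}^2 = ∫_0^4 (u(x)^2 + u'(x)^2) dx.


||u||_{H^1}^2 = 1085228/315

The H^1 norm (squared) on an interval (0, L) is
  ||u||_{H^1}^2 = ∫_0^L u(x)^2 dx + ∫_0^L u'(x)^2 dx.
Compute u'(x) = -4*x**3 + 9*x**2 + 6*x - 3.
Then u(x)^2 = x**8 - 6*x**7 + 3*x**6 + 24*x**5 - 9*x**4 - 18*x**3 + 9*x**2 and u'(x)^2 = 16*x**6 - 72*x**5 + 33*x**4 + 132*x**3 - 18*x**2 - 36*x + 9.
Integrate each monomial from 0 to 4 using ∫_0^4 c·x^n dx = c·4^(n+1)/(n+1):
  ∫_0^4 u(x)^2 dx = ∫_0^4 (x^8 - 6*x^7 + 3*x^6 + 24*x^5 - 9*x^4 - 18*x^3 + 9*x^2) dx. Term by term:
    ∫_0^4 x^8 dx = 262144/9;  ∫_0^4 -6*x^7 dx = -49152;  ∫_0^4 3*x^6 dx = 49152/7;
    ∫_0^4 24*x^5 dx = 16384;  ∫_0^4 -9*x^4 dx = -9216/5;  ∫_0^4 -18*x^3 dx = -1152;
    ∫_0^4 9*x^2 dx = 192.
  Sum: 262144/9 − 49152 + 49152/7 + 16384 − 9216/5 − 1152 + 192 = 181952/315.
  ∫_0^4 u'(x)^2 dx = ∫_0^4 (16*x^6 - 72*x^5 + 33*x^4 + 132*x^3 - 18*x^2 - 36*x + 9) dx. Term by term:
    ∫_0^4 16*x^6 dx = 262144/7;  ∫_0^4 -72*x^5 dx = -49152;  ∫_0^4 33*x^4 dx = 33792/5;
    ∫_0^4 132*x^3 dx = 8448;  ∫_0^4 -18*x^2 dx = -384;  ∫_0^4 -36*x dx = -288;
    ∫_0^4 9 dx = 36.
  Sum: 262144/7 − 49152 + 33792/5 + 8448 − 384 − 288 + 36 = 100364/35.
Adding: ||u||_{H^1}^2 = 181952/315 + 100364/35 = 1085228/315.


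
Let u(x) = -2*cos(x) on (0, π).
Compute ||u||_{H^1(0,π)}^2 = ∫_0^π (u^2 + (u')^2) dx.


||u||_{H^1(0,π)}^2 = 4*π

u'(x) = 2*sin(x).
Expand u² and (u')² and integrate term by term on (0, π), using: for integers n ≥ 1, ∫_0^π sin²(nx) dx = ∫_0^π cos²(nx) dx = π/2; for n ≠ n', ∫_0^π sin(nx)sin(n'x) dx = ∫_0^π cos(nx)cos(n'x) dx = 0; and by product-to-sum, ∫_0^π sin(nx)cos(n'x) dx = ½∫_0^π [sin((n+n')x) + sin((n−n')x)] dx, which is 0 when n+n' is even and 2n/(n²−n'²) when n+n' is odd (it need not vanish on (0, π)).
  u² squared terms: (-2)²·∫cos(x)² dx = 4·π/2 = 2*π.
  So ∫_0^π u² dx = 2*π.
  (u')² squared terms: (2)²·∫sin(x)² dx = 4·π/2 = 2*π.
  So ∫_0^π (u')² dx = 2*π.
||u||_{H^1}^2 = (2*π) + (2*π) = 4*π.


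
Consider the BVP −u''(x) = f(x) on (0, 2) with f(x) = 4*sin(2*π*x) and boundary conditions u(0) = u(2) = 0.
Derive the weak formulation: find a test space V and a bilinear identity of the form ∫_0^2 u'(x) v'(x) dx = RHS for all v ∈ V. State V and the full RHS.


V = H^1_0(0, 2) (so v(0) = v(2) = 0); weak form: ∫_0^2 u'v' dx = ∫_0^2 (4*sin(2*π*x)) v dx for all v ∈ V.

Multiply both sides by a test function v and integrate from 0 to 2:
  ∫_0^2 −u''(x) v(x) dx = ∫_0^2 f(x) v(x) dx.
Integrate the LHS by parts once:
  ∫_0^2 −u'' v dx = −[u'(x) v(x)]_0^2 + ∫_0^2 u'(x) v'(x) dx.
Thus ∫_0^2 u'(x) v'(x) dx = ∫_0^2 f(x) v(x) dx + [u'(x) v(x)]_0^2.
Choose V so that boundary terms are either known or forced to vanish.
u is Dirichlet: u(0) = u(2) = 0. Let V = H^1_0(0, 2); then v(0) = v(2) = 0, and [u' v]_0^2 = 0.
Weak formulation: find u (satisfying any essential BC) such that ∫_0^2 u'(x) v'(x) dx = ∫_0^2 f v dx for all v ∈ V.
Substituting f(x) = 4*sin(2*π*x), the right-hand side is ∫_0^2 (4*sin(2*π*x)) v dx.


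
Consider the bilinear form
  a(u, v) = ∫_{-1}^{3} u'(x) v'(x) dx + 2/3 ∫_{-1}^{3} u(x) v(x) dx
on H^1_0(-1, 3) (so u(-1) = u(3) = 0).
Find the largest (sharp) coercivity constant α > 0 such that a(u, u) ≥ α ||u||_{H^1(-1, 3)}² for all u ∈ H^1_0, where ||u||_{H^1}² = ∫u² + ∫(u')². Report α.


α = (π^2 + 32/3)/(π^2 + 16)

Coercivity of a(·,·) on H^1_0(-1, 3) means a(u, u) ≥ α ||u||_{H^1}² for every u ∈ H^1_0.
The interval has length L = 4, and Poincaré/coercivity depend only on L. Here a(u, u) = ∫(u')² + (2/3)·∫u².
Here 0 < c = 2/3 < 1. The condition a(u,u) ≥ α||u||_{H^1}² reads (1−α)∫(u')² ≥ (α−c)∫u². Any admissible α is ≤ 1 (rapidly oscillating u have ∫u²/∫(u')² → 0), and α = 1 would force 0 ≥ (1−c)∫u², impossible since c < 1; so 1−α > 0. By the sharp Poincaré inequality on H^1_0 of an interval of length L, ∫(u')² ≥ (π/L)²∫u² with equality for the first sine mode sin(π(x−x₀)/L) (x₀ the left endpoint), so the inequality holds for all u iff (1−α)(π/L)² ≥ α − c, i.e. α ≤ ((π/L)² + c)/((π/L)² + 1) = (1 + c(L/π)²)/(1 + (L/π)²). With (π/L)² = π^2/16 and c = 2/3, the largest admissible constant is α = ((π/L)² + c)/((π/L)² + 1).
Simplifying, α = (π^2 + 32/3)/(π^2 + 16).


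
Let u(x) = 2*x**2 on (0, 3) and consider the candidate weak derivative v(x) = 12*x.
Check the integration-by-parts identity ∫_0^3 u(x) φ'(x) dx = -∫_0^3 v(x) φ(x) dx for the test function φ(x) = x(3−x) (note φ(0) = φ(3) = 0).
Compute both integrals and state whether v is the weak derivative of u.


LHS = -27, RHS = -81. No, v is not the weak derivative of u.

u(x) = 2*x**2, classical derivative u'(x) = 4*x.
φ(x) = x(3−x), so φ'(x) = 3 - 2*x.
Note φ(0) = φ(3) = 0, so the boundary term u·φ vanishes.
LHS = ∫_0^3 u(x) φ'(x) dx = ∫_0^3 (-4*x^3 + 6*x^2) dx. Term by term:
  ∫_0^3 -4*x^3 dx = -81;  ∫_0^3 6*x^2 dx = 54.
Sum: -81 + 54 = -27.
So LHS = -27.
∫_0^3 v(x) φ(x) dx = ∫_0^3 (-12*x^3 + 36*x^2) dx. Term by term:
  ∫_0^3 -12*x^3 dx = -243;  ∫_0^3 36*x^2 dx = 324.
Sum: -243 + 324 = 81.
So RHS = -∫_0^3 v(x) φ(x) dx = -81.
LHS − RHS = 54 ≠ 0, so the identity fails.
(For a valid weak derivative the identity must hold for EVERY test function, in particular this one. The failure shows v is NOT the weak derivative of u.)
Correct weak derivative would be u'(x) = 4*x.


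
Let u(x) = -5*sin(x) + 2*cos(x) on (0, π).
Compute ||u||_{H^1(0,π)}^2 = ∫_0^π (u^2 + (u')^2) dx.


||u||_{H^1(0,π)}^2 = 29*π

u'(x) = -2*sin(x) - 5*cos(x).
Expand u² and (u')² and integrate term by term on (0, π), using: for integers n ≥ 1, ∫_0^π sin²(nx) dx = ∫_0^π cos²(nx) dx = π/2; for n ≠ n', ∫_0^π sin(nx)sin(n'x) dx = ∫_0^π cos(nx)cos(n'x) dx = 0; and by product-to-sum, ∫_0^π sin(nx)cos(n'x) dx = ½∫_0^π [sin((n+n')x) + sin((n−n')x)] dx, which is 0 when n+n' is even and 2n/(n²−n'²) when n+n' is odd (it need not vanish on (0, π)).
  u² squared terms: (-5)²·∫sin(x)² dx = 25·π/2 = 25*π/2;  (2)²·∫cos(x)² dx = 4·π/2 = 2*π.
  u² cross terms: 2·(-5)·(2)·∫sin(x)·cos(x) dx = -20·(0) = 0.
  So ∫_0^π u² dx = 25*π/2 + 2*π + 0 = 29*π/2.
  (u')² squared terms: (-5)²·∫cos(x)² dx = 25·π/2 = 25*π/2;  (-2)²·∫sin(x)² dx = 4·π/2 = 2*π.
  (u')² cross terms: 2·(-5)·(-2)·∫cos(x)·sin(x) dx = 20·(0) = 0.
  So ∫_0^π (u')² dx = 25*π/2 + 2*π + 0 = 29*π/2.
||u||_{H^1}^2 = (29*π/2) + (29*π/2) = 29*π.


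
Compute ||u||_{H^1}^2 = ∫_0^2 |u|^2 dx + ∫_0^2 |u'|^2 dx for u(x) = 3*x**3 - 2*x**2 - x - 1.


||u||_{H^1}^2 = 9736/35

The H^1 norm (squared) on an interval (0, L) is
  ||u||_{H^1}^2 = ∫_0^L u(x)^2 dx + ∫_0^L u'(x)^2 dx.
Compute u'(x) = 9*x**2 - 4*x - 1.
Then u(x)^2 = 9*x**6 - 12*x**5 - 2*x**4 - 2*x**3 + 5*x**2 + 2*x + 1 and u'(x)^2 = 81*x**4 - 72*x**3 - 2*x**2 + 8*x + 1.
Integrate each monomial from 0 to 2 using ∫_0^2 c·x^n dx = c·2^(n+1)/(n+1):
  ∫_0^2 u(x)^2 dx = ∫_0^2 (9*x^6 - 12*x^5 - 2*x^4 - 2*x^3 + 5*x^2 + 2*x + 1) dx. Term by term:
    ∫_0^2 9*x^6 dx = 1152/7;  ∫_0^2 -12*x^5 dx = -128;  ∫_0^2 -2*x^4 dx = -64/5;
    ∫_0^2 -2*x^3 dx = -8;  ∫_0^2 5*x^2 dx = 40/3;  ∫_0^2 2*x dx = 4;
    ∫_0^2 1 dx = 2.
  Sum: 1152/7 − 128 − 64/5 − 8 + 40/3 + 4 + 2 = 3686/105.
  ∫_0^2 u'(x)^2 dx = ∫_0^2 (81*x^4 - 72*x^3 - 2*x^2 + 8*x + 1) dx. Term by term:
    ∫_0^2 81*x^4 dx = 2592/5;  ∫_0^2 -72*x^3 dx = -288;  ∫_0^2 -2*x^2 dx = -16/3;
    ∫_0^2 8*x dx = 16;  ∫_0^2 1 dx = 2.
  Sum: 2592/5 − 288 − 16/3 + 16 + 2 = 3646/15.
Adding: ||u||_{H^1}^2 = 3686/105 + 3646/15 = 9736/35.


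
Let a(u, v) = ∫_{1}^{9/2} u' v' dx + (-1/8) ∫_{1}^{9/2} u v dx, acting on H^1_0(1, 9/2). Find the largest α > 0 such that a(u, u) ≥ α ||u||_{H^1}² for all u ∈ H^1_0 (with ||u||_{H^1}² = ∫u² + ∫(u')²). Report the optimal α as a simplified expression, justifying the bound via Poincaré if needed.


α = (-49 + 32*π^2)/(8*(4*π^2 + 49))

Coercivity of a(·,·) on H^1_0(1, 9/2) means a(u, u) ≥ α ||u||_{H^1}² for every u ∈ H^1_0.
The interval has length L = 7/2, and Poincaré/coercivity depend only on L. Here a(u, u) = ∫(u')² + (-1/8)·∫u².
Here c = -1/8 < 0 with |c| < (π/L)² = 4*π^2/49, so coercivity still holds. The condition a(u,u) ≥ α||u||_{H^1}² reads (1−α)∫(u')² ≥ (α−c)∫u². Any admissible α is ≤ 1 (rapidly oscillating u have ∫u²/∫(u')² → 0), and α = 1 would force 0 ≥ (1−c)∫u², impossible since c < 1; so 1−α > 0. By the sharp Poincaré inequality on H^1_0 of an interval of length L, ∫(u')² ≥ (π/L)²∫u² with equality for the first sine mode sin(π(x−x₀)/L) (x₀ the left endpoint), so the inequality holds for all u iff (1−α)(π/L)² ≥ α − c, i.e. α ≤ ((π/L)² + c)/((π/L)² + 1) = (1 + c(L/π)²)/(1 + (L/π)²). (Direct route, valid since c ≤ 0: Poincaré gives c∫u² ≥ c(L/π)²∫(u')², so a(u,u) ≥ (1 + c(L/π)²)∫(u')², while ||u||_{H^1}² ≤ (1 + (L/π)²)∫(u')²; dividing yields the same α.) With (π/L)² = 4*π^2/49 and c = -1/8, the largest admissible constant is α = ((π/L)² + c)/((π/L)² + 1).
Simplifying, α = (-49 + 32*π^2)/(8*(4*π^2 + 49)).


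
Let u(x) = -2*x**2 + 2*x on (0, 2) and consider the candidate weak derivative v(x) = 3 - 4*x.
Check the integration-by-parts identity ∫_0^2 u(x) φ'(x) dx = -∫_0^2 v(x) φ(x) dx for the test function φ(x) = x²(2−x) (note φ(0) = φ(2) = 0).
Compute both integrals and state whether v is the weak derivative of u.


LHS = 56/15, RHS = 12/5. No, v is not the weak derivative of u.

u(x) = -2*x**2 + 2*x, classical derivative u'(x) = 2 - 4*x.
φ(x) = x²(2−x), so φ'(x) = x*(4 - 3*x).
Note φ(0) = φ(2) = 0, so the boundary term u·φ vanishes.
LHS = ∫_0^2 u(x) φ'(x) dx = ∫_0^2 (6*x^4 - 14*x^3 + 8*x^2) dx. Term by term:
  ∫_0^2 6*x^4 dx = 192/5;  ∫_0^2 -14*x^3 dx = -56;  ∫_0^2 8*x^2 dx = 64/3.
Sum: 192/5 − 56 + 64/3 = 56/15.
So LHS = 56/15.
∫_0^2 v(x) φ(x) dx = ∫_0^2 (4*x^4 - 11*x^3 + 6*x^2) dx. Term by term:
  ∫_0^2 4*x^4 dx = 128/5;  ∫_0^2 -11*x^3 dx = -44;  ∫_0^2 6*x^2 dx = 16.
Sum: 128/5 − 44 + 16 = -12/5.
So RHS = -∫_0^2 v(x) φ(x) dx = 12/5.
LHS − RHS = 4/3 ≠ 0, so the identity fails.
(For a valid weak derivative the identity must hold for EVERY test function, in particular this one. The failure shows v is NOT the weak derivative of u.)
Correct weak derivative would be u'(x) = 2 - 4*x.


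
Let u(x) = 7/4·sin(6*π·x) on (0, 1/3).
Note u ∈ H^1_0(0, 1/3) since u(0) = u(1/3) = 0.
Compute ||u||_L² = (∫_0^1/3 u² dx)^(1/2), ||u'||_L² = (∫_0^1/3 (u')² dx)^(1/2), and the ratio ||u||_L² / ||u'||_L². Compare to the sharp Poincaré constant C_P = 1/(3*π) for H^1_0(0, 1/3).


||u||_L² / ||u'||_L² = 1/(6*π) < C_P = 1/(3*π).

u(x) = 7/4·sin(6*π·x), so u'(x) = 21*π*cos(6*π*x)/2.
Writing u(x) = A·sin(kπx/L) with A = 7/4 and k = 2, use ∫_0^L sin²(kπx/L) dx = L/2 and ∫_0^L cos²(kπx/L) dx = L/2.
u² = 49/16·sin²(6*π·x) and (u')² = 441*π^2/4·cos²(6*π·x), and each of sin², cos² integrates to L/2 = 1/6 over (0, 1/3).
∫_0^1/3 u² dx = 49/96, so ||u||_L² = 7*sqrt(6)/24.
∫_0^1/3 (u')² dx = 147*π^2/8, so ||u'||_L² = 7*sqrt(6)*π/4.
Ratio ||u||_L² / ||u'||_L² = 1/(6*π).
Sharp Poincaré constant on H^1_0(0, 1/3) is C_P = L/π = 1/(3*π), achieved by sin(3*π·x).
This is the k = 2 harmonic; the ratio L/(kπ) is strictly less than C_P = L/π, consistent with the sharp inequality ||u||_L² ≤ C_P ||u'||_L².


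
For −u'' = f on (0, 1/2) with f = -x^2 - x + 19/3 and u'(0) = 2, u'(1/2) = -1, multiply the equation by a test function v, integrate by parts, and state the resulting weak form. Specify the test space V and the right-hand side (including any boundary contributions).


V = H^1(0, 1/2) (v unrestricted at boundary; u is determined up to an additive constant); weak form: ∫_0^1/2 u'v' dx = ∫_0^1/2 (-x^2 - x + 19/3) v dx − v(1/2) − 2·v(0) for all v ∈ V.

Multiply both sides by a test function v and integrate from 0 to 1/2:
  ∫_0^1/2 −u''(x) v(x) dx = ∫_0^1/2 f(x) v(x) dx.
Integrate the LHS by parts once:
  ∫_0^1/2 −u'' v dx = −[u'(x) v(x)]_0^1/2 + ∫_0^1/2 u'(x) v'(x) dx.
Thus ∫_0^1/2 u'(x) v'(x) dx = ∫_0^1/2 f(x) v(x) dx + [u'(x) v(x)]_0^1/2.
Choose V so that boundary terms are either known or forced to vanish.
u has inhomogeneous Neumann u'(0) = 2, u'(1/2) = -1. [u' v]_0^1/2 = (-1)·v(1/2) − (2)·v(0) = − v(1/2) − 2·v(0). Take V = H^1(0, 1/2); boundary term becomes part of RHS.
Weak formulation: find u (satisfying any essential BC) such that ∫_0^1/2 u'(x) v'(x) dx = ∫_0^1/2 f v dx − v(1/2) − 2·v(0) for all v ∈ V (Neumann data are natural BCs: they enter the RHS as boundary terms).
Substituting f(x) = -x^2 - x + 19/3, the right-hand side is ∫_0^1/2 (-x^2 - x + 19/3) v dx − v(1/2) − 2·v(0).
Compatibility check (pure Neumann): taking v ≡ 1 ∈ V gives 0 = ∫_0^1/2 f dx + (-1) − (2), i.e. ∫_0^1/2 f dx must equal u'(0) − u'(1/2) = 3. Indeed ∫_0^1/2 (-x^2 - x + 19/3) dx = 3, so the data are compatible. The solution is then unique only up to an additive constant (fix it e.g. by requiring ∫_0^1/2 u dx = 0).


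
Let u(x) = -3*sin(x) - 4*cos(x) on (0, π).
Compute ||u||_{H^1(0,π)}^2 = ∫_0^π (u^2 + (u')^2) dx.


||u||_{H^1(0,π)}^2 = 25*π

u'(x) = 4*sin(x) - 3*cos(x).
Expand u² and (u')² and integrate term by term on (0, π), using: for integers n ≥ 1, ∫_0^π sin²(nx) dx = ∫_0^π cos²(nx) dx = π/2; for n ≠ n', ∫_0^π sin(nx)sin(n'x) dx = ∫_0^π cos(nx)cos(n'x) dx = 0; and by product-to-sum, ∫_0^π sin(nx)cos(n'x) dx = ½∫_0^π [sin((n+n')x) + sin((n−n')x)] dx, which is 0 when n+n' is even and 2n/(n²−n'²) when n+n' is odd (it need not vanish on (0, π)).
  u² squared terms: (-4)²·∫cos(x)² dx = 16·π/2 = 8*π;  (-3)²·∫sin(x)² dx = 9·π/2 = 9*π/2.
  u² cross terms: 2·(-4)·(-3)·∫cos(x)·sin(x) dx = 24·(0) = 0.
  So ∫_0^π u² dx = 8*π + 9*π/2 + 0 = 25*π/2.
  (u')² squared terms: (-3)²·∫cos(x)² dx = 9·π/2 = 9*π/2;  (4)²·∫sin(x)² dx = 16·π/2 = 8*π.
  (u')² cross terms: 2·(-3)·(4)·∫cos(x)·sin(x) dx = -24·(0) = 0.
  So ∫_0^π (u')² dx = 9*π/2 + 8*π + 0 = 25*π/2.
||u||_{H^1}^2 = (25*π/2) + (25*π/2) = 25*π.


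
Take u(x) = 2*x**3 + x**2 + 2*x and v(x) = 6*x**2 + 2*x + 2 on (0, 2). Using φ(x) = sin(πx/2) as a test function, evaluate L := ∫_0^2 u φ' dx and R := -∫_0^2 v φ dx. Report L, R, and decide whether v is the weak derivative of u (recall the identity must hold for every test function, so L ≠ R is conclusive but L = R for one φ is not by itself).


LHS = -64/π + 192/π^3, RHS = -64/π + 192/π^3. Yes, v = u' weakly.

u(x) = 2*x**3 + x**2 + 2*x, classical derivative u'(x) = 6*x**2 + 2*x + 2.
φ(x) = sin(πx/2), so φ'(x) = π*cos(π*x/2)/2.
Note φ(0) = φ(2) = 0, so the boundary term u·φ vanishes.
LHS = ∫_0^2 u(x) φ'(x) dx = ∫_0^2 (π*x^3*cos(π*x/2) + π*x^2*cos(π*x/2)/2 + π*x*cos(π*x/2)) dx. Term by term:
  ∫_0^2 π*x*cos(π*x/2) dx = -8/π;  ∫_0^2 π*x^3*cos(π*x/2) dx = -48/π + 192/π^3;  ∫_0^2 π*x^2*cos(π*x/2)/2 dx = -8/π.
Sum: -8/π + -48/π + 192/π^3 − 8/π = -64/π + 192/π^3.
So LHS = -64/π + 192/π^3.
∫_0^2 v(x) φ(x) dx = ∫_0^2 (6*x^2*sin(π*x/2) + 2*x*sin(π*x/2) + 2*sin(π*x/2)) dx. Term by term:
  ∫_0^2 2*sin(π*x/2) dx = 8/π;  ∫_0^2 2*x*sin(π*x/2) dx = 8/π;  ∫_0^2 6*x^2*sin(π*x/2) dx = -192/π^3 + 48/π.
Sum: 8/π + 8/π + -192/π^3 + 48/π = -192/π^3 + 64/π.
So RHS = -∫_0^2 v(x) φ(x) dx = -64/π + 192/π^3.
LHS = RHS, so the identity holds for this test φ.
Moreover u is smooth here and v(x) = u'(x) = 6*x**2 + 2*x + 2 pointwise, so the identity holds for every test function. Hence v is the weak derivative of u.


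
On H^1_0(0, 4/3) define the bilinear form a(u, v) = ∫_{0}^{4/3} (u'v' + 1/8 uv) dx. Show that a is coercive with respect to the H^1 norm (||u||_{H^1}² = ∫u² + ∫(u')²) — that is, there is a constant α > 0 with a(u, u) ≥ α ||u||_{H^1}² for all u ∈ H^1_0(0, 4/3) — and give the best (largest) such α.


α = (2 + 9*π^2)/(16 + 9*π^2)

Coercivity of a(·,·) on H^1_0(0, 4/3) means a(u, u) ≥ α ||u||_{H^1}² for every u ∈ H^1_0.
The interval has length L = 4/3, and Poincaré/coercivity depend only on L. Here a(u, u) = ∫(u')² + (1/8)·∫u².
Here 0 < c = 1/8 < 1. The condition a(u,u) ≥ α||u||_{H^1}² reads (1−α)∫(u')² ≥ (α−c)∫u². Any admissible α is ≤ 1 (rapidly oscillating u have ∫u²/∫(u')² → 0), and α = 1 would force 0 ≥ (1−c)∫u², impossible since c < 1; so 1−α > 0. By the sharp Poincaré inequality on H^1_0 of an interval of length L, ∫(u')² ≥ (π/L)²∫u² with equality for the first sine mode sin(π(x−x₀)/L) (x₀ the left endpoint), so the inequality holds for all u iff (1−α)(π/L)² ≥ α − c, i.e. α ≤ ((π/L)² + c)/((π/L)² + 1) = (1 + c(L/π)²)/(1 + (L/π)²). With (π/L)² = 9*π^2/16 and c = 1/8, the largest admissible constant is α = ((π/L)² + c)/((π/L)² + 1).
Simplifying, α = (2 + 9*π^2)/(16 + 9*π^2).


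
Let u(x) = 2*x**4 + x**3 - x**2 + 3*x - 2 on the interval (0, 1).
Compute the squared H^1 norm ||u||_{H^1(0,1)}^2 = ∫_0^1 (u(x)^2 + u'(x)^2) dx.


||u||_{H^1}^2 = 10613/315

The H^1 norm (squared) on an interval (0, L) is
  ||u||_{H^1}^2 = ∫_0^L u(x)^2 dx + ∫_0^L u'(x)^2 dx.
Compute u'(x) = 8*x**3 + 3*x**2 - 2*x + 3.
Then u(x)^2 = 4*x**8 + 4*x**7 - 3*x**6 + 10*x**5 - x**4 - 10*x**3 + 13*x**2 - 12*x + 4 and u'(x)^2 = 64*x**6 + 48*x**5 - 23*x**4 + 36*x**3 + 22*x**2 - 12*x + 9.
Integrate each monomial from 0 to 1 using ∫_0^1 c·x^n dx = c·1^(n+1)/(n+1):
  ∫_0^1 u(x)^2 dx = ∫_0^1 (4*x^8 + 4*x^7 - 3*x^6 + 10*x^5 - x^4 - 10*x^3 + 13*x^2 - 12*x + 4) dx. Term by term:
    ∫_0^1 4*x^8 dx = 4/9;  ∫_0^1 4*x^7 dx = 1/2;  ∫_0^1 -3*x^6 dx = -3/7;
    ∫_0^1 10*x^5 dx = 5/3;  ∫_0^1 -x^4 dx = -1/5;  ∫_0^1 -10*x^3 dx = -5/2;
    ∫_0^1 13*x^2 dx = 13/3;  ∫_0^1 -12*x dx = -6;  ∫_0^1 4 dx = 4.
  Sum: 4/9 + 1/2 − 3/7 + 5/3 − 1/5 − 5/2 + 13/3 − 6 + 4 = 572/315.
  ∫_0^1 u'(x)^2 dx = ∫_0^1 (64*x^6 + 48*x^5 - 23*x^4 + 36*x^3 + 22*x^2 - 12*x + 9) dx. Term by term:
    ∫_0^1 64*x^6 dx = 64/7;  ∫_0^1 48*x^5 dx = 8;  ∫_0^1 -23*x^4 dx = -23/5;
    ∫_0^1 36*x^3 dx = 9;  ∫_0^1 22*x^2 dx = 22/3;  ∫_0^1 -12*x dx = -6;
    ∫_0^1 9 dx = 9.
  Sum: 64/7 + 8 − 23/5 + 9 + 22/3 − 6 + 9 = 3347/105.
Adding: ||u||_{H^1}^2 = 572/315 + 3347/105 = 10613/315.
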